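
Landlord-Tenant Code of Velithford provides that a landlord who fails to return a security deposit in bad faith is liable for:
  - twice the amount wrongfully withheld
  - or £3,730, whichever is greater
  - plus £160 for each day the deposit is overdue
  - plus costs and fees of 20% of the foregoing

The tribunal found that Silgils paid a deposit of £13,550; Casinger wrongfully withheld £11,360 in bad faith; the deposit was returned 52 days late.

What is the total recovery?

Recovery: £37,248

Doubled: 2 × £11,360 = £22,720
Minimum £3,730: £22,720 meets the minimum, no increase.
Late-return penalty: 52 × £160 = £8,320
Damages plus late penalty: £22,720 + £8,320 = £31,040
Costs and fees: 20% of £31,040 = £6,208
Total recovery: £31,040 + £6,208 = £37,248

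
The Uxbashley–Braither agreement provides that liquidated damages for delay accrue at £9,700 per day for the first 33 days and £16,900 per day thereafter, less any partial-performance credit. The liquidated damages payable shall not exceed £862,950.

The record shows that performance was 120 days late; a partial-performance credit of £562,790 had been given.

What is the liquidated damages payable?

£862,950

First 33 days: 33 × £9,700 = £320,100
Remaining days: (120 − 33) × £16,900 = £1,470,300
Accrued per-day damages: £320,100 + £1,470,300 = £1,790,400
Less partial-performance credit: £1,790,400 − £562,790 = £1,227,610
Cap at £862,950: £1,227,610 exceeds the cap → £862,950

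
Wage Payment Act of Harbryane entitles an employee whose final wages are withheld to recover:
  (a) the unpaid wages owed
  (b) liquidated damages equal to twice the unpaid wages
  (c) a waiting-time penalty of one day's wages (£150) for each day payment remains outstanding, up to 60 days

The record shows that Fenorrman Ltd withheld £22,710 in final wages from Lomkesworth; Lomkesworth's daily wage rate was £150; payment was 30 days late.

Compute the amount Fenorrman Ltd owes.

Total award: £72,630

Doubled: 2 × £22,710 = £45,420
Penalty days: min(30, 60) = 30
Waiting-time penalty: 30 × £150 = £4,500
Total award: £22,710 + £45,420 + £4,500 = £72,630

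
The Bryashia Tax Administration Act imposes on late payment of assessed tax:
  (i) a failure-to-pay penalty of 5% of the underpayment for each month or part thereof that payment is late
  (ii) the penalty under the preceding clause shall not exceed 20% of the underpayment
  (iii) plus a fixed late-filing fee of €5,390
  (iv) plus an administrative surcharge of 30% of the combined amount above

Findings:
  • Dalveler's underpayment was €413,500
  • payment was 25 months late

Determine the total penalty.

Accrued rate: 5% × 25 = 125%, capped at 20% → 20%
Failure-to-pay penalty: 20% of €413,500 = €82,700
Penalty before surcharge: €82,700 + €5,390 = €88,090
Administrative surcharge: 30% of €88,090 = €26,427
Total penalty: €88,090 + €26,427 = €114,517

Penalty: €114,517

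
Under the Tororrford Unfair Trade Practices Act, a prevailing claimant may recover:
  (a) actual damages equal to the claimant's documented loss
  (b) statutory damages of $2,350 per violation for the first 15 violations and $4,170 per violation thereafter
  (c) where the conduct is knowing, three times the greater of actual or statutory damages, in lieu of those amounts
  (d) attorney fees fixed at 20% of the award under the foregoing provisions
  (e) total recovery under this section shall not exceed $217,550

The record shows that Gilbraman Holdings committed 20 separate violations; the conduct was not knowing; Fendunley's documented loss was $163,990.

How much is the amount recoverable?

$217,550

First 15 violations: 15 × $2,350 = $35,250
Remaining violations: (20 − 15) × $4,170 = $20,850
Statutory damages: $35,250 + $20,850 = $56,100
Conduct not knowing: the in-lieu enhancement does not apply.
Actual plus statutory damages: $163,990 + $56,100 = $220,090
Attorney fees: 20% of $220,090 = $44,018
Total before cap: $220,090 + $44,018 = $264,108
Cap at $217,550: $264,108 exceeds the cap → $217,550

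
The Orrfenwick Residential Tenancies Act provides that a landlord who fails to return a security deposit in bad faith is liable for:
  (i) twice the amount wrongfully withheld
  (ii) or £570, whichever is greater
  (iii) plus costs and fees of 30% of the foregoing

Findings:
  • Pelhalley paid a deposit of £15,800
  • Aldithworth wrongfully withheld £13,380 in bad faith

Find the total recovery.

Recovery: £34,788

Doubled: 2 × £13,380 = £26,760
Minimum £570: £26,760 meets the minimum, no increase.
Costs and fees: 30% of £26,760 = £8,028
Total recovery: £26,760 + £8,028 = £34,788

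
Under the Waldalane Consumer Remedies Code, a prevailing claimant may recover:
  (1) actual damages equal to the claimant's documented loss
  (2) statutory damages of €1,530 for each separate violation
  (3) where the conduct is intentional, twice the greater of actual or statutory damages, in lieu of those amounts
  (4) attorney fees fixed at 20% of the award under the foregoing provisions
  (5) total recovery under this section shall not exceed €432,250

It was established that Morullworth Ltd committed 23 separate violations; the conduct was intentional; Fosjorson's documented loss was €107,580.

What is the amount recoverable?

Statutory damages: 23 × €1,530 = €35,190
Greater of actual damages (€107,580) or statutory damages (€35,190): €107,580
Doubled: 2 × €107,580 = €215,160
Attorney fees: 20% of €215,160 = €43,032
Total before cap: €215,160 + €43,032 = €258,192
Cap at €432,250: €258,192 is within the cap, no reduction.

Total recovery: €258,192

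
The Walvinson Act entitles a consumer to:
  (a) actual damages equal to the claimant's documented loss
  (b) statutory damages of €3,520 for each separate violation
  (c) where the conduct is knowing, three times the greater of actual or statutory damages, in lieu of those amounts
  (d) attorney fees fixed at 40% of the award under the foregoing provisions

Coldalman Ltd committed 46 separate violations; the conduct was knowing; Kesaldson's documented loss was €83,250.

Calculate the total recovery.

€680,064

Statutory damages: 46 × €3,520 = €161,920
Greater of actual damages (€83,250) or statutory damages (€161,920): €161,920
Trebled: 3 × €161,920 = €485,760
Attorney fees: 40% of €485,760 = €194,304
Total recovery: €485,760 + €194,304 = €680,064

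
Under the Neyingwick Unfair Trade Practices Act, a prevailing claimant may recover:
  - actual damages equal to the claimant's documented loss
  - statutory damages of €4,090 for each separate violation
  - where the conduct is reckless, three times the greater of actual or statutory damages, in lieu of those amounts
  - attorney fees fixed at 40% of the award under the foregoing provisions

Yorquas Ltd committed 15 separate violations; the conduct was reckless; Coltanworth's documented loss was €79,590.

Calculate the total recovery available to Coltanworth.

€334,278

Statutory damages: 15 × €4,090 = €61,350
Greater of actual damages (€79,590) or statutory damages (€61,350): €79,590
Trebled: 3 × €79,590 = €238,770
Attorney fees: 40% of €238,770 = €95,508
Total recovery: €238,770 + €95,508 = €334,278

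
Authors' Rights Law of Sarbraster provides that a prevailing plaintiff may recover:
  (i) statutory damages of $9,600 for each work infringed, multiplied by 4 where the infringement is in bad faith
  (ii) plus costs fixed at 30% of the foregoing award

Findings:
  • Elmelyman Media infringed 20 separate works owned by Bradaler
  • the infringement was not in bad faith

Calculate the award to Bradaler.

Statutory damages: 20 × $9,600 = $192,000
Infringement not in bad faith: no ×4 enhancement.
Costs: 30% of $192,000 = $57,600
Award plus costs: $192,000 + $57,600 = $249,600

$249,600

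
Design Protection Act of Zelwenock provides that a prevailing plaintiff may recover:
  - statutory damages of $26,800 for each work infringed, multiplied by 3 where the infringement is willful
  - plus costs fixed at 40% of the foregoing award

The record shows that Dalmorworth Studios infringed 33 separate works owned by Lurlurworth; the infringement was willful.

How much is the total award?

Statutory damages: 33 × $26,800 = $884,400
Trebled: 3 × $884,400 = $2,653,200
Costs: 40% of $2,653,200 = $1,061,280
Award plus costs: $2,653,200 + $1,061,280 = $3,714,480

Award: $3,714,480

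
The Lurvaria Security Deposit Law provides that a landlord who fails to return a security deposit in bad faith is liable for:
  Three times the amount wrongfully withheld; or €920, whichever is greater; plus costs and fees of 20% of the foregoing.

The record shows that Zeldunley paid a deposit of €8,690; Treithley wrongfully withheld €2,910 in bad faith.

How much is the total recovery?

Trebled: 3 × €2,910 = €8,730
Minimum €920: €8,730 meets the minimum, no increase.
Costs and fees: 20% of €8,730 = €1,746
Total recovery: €8,730 + €1,746 = €10,476

€10,476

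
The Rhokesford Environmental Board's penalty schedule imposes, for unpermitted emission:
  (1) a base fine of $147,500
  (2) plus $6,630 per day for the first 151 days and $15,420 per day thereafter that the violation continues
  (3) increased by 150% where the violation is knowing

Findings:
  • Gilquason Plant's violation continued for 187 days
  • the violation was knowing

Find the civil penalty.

First 151 days: 151 × $6,630 = $1,001,130
Remaining days: (187 − 151) × $15,420 = $555,120
Per-day component: $1,001,130 + $555,120 = $1,556,250
Base plus per-day: $147,500 + $1,556,250 = $1,703,750
Enhancement: 150% of $1,703,750 = $2,555,625
Enhanced fine: $1,703,750 + $2,555,625 = $4,259,375

$4,259,375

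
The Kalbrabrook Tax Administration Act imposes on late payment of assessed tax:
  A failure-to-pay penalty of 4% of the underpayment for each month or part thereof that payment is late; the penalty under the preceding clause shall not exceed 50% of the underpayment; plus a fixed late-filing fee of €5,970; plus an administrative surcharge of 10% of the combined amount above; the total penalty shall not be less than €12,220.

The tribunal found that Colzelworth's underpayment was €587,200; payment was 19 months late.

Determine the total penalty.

Accrued rate: 4% × 19 = 76%, capped at 50% → 50%
Failure-to-pay penalty: 50% of €587,200 = €293,600
Penalty before surcharge: €293,600 + €5,970 = €299,570
Administrative surcharge: 10% of €299,570 = €29,957
Total penalty: €299,570 + €29,957 = €329,527
Minimum €12,220: €329,527 meets the minimum, no increase.

€329,527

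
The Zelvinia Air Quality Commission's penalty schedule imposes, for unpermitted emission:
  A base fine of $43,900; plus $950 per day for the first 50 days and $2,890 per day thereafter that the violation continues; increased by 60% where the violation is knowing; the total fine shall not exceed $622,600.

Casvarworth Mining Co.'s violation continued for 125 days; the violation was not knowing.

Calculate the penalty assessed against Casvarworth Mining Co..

First 50 days: 50 × $950 = $47,500
Remaining days: (125 − 50) × $2,890 = $216,750
Per-day component: $47,500 + $216,750 = $264,250
Base plus per-day: $43,900 + $264,250 = $308,150
The violation was not knowing: no 60% increase.
Cap at $622,600: $308,150 is within the cap, no reduction.

Civil penalty: $308,150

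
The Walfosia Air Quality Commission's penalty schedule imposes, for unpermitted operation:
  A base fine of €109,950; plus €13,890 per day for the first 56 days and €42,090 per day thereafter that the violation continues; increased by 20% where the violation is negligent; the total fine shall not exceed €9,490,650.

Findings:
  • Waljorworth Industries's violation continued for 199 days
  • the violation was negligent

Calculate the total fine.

Civil penalty: €8,287,992

First 56 days: 56 × €13,890 = €777,840
Remaining days: (199 − 56) × €42,090 = €6,018,870
Per-day component: €777,840 + €6,018,870 = €6,796,710
Base plus per-day: €109,950 + €6,796,710 = €6,906,660
Enhancement: 20% of €6,906,660 = €1,381,332
Enhanced fine: €6,906,660 + €1,381,332 = €8,287,992
Cap at €9,490,650: €8,287,992 is within the cap, no reduction.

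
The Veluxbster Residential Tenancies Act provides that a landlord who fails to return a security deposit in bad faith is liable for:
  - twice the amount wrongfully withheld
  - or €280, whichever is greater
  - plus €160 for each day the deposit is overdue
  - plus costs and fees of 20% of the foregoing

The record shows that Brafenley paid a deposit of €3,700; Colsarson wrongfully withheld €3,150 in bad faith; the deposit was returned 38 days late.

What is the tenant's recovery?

Doubled: 2 × €3,150 = €6,300
Minimum €280: €6,300 meets the minimum, no increase.
Late-return penalty: 38 × €160 = €6,080
Damages plus late penalty: €6,300 + €6,080 = €12,380
Costs and fees: 20% of €12,380 = €2,476
Total recovery: €12,380 + €2,476 = €14,856

€14,856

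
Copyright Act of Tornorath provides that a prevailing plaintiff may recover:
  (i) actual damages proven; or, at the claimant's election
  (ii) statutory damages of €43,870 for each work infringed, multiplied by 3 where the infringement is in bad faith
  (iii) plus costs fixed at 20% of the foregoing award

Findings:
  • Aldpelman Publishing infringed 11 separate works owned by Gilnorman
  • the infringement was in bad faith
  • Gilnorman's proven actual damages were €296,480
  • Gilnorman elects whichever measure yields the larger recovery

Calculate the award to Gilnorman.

Award: €1,737,252

Statutory damages: 11 × €43,870 = €482,570
Trebled: 3 × €482,570 = €1,447,710
Greater of actual damages (€296,480) or enhanced statutory damages (€1,447,710): €1,447,710
Costs: 20% of €1,447,710 = €289,542
Award plus costs: €1,447,710 + €289,542 = €1,737,252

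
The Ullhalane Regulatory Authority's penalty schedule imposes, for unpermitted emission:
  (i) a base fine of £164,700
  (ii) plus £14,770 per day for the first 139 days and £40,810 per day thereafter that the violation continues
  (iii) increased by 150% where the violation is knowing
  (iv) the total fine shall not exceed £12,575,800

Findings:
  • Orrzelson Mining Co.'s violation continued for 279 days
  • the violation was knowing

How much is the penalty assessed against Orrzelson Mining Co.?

£12,575,800

First 139 days: 139 × £14,770 = £2,053,030
Remaining days: (279 − 139) × £40,810 = £5,713,400
Per-day component: £2,053,030 + £5,713,400 = £7,766,430
Base plus per-day: £164,700 + £7,766,430 = £7,931,130
Enhancement: 150% of £7,931,130 = £11,896,695
Enhanced fine: £7,931,130 + £11,896,695 = £19,827,825
Cap at £12,575,800: £19,827,825 exceeds the cap → £12,575,800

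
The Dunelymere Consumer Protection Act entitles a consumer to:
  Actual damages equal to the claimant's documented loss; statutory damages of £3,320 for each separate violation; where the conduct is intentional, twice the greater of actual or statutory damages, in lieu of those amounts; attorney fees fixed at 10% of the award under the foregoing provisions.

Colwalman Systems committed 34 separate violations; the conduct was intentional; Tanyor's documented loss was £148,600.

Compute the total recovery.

Statutory damages: 34 × £3,320 = £112,880
Greater of actual damages (£148,600) or statutory damages (£112,880): £148,600
Doubled: 2 × £148,600 = £297,200
Attorney fees: 10% of £297,200 = £29,720
Total recovery: £297,200 + £29,720 = £326,920

£326,920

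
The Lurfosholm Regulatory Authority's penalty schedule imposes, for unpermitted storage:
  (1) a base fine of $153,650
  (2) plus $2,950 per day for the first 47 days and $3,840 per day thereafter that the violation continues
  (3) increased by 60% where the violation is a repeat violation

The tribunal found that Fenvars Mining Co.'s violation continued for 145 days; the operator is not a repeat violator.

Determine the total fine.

First 47 days: 47 × $2,950 = $138,650
Remaining days: (145 − 47) × $3,840 = $376,320
Per-day component: $138,650 + $376,320 = $514,970
Base plus per-day: $153,650 + $514,970 = $668,620
The operator is not a repeat violator: no 60% increase.

$668,620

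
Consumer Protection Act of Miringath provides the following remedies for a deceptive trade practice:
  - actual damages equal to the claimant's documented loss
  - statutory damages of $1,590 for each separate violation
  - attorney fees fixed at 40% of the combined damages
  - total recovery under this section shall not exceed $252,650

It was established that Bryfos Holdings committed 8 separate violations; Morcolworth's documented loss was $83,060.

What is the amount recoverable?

$134,092

Statutory damages: 8 × $1,590 = $12,720
Combined damages: $83,060 + $12,720 = $95,780
Attorney fees: 40% of $95,780 = $38,312
Total before cap: $95,780 + $38,312 = $134,092
Cap at $252,650: $134,092 is within the cap, no reduction.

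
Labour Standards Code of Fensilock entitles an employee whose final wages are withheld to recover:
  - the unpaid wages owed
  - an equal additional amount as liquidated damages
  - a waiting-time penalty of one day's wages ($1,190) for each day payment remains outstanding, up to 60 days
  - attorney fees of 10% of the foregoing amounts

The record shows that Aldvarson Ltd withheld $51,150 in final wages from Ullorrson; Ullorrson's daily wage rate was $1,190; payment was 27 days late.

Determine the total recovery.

$147,873

Liquidated damages (equal amount): $51,150
Penalty days: min(27, 60) = 27
Waiting-time penalty: 27 × $1,190 = $32,130
Subtotal: $51,150 + $51,150 + $32,130 = $134,430
Attorney fees: 10% of $134,430 = $13,443
Total award: $134,430 + $13,443 = $147,873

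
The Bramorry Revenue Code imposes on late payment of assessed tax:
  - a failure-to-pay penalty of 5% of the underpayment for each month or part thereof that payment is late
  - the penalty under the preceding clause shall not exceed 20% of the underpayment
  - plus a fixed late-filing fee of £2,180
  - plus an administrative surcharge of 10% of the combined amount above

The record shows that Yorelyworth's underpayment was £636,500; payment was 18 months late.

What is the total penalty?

£142,428

Accrued rate: 5% × 18 = 90%, capped at 20% → 20%
Failure-to-pay penalty: 20% of £636,500 = £127,300
Penalty before surcharge: £127,300 + £2,180 = £129,480
Administrative surcharge: 10% of £129,480 = £12,948
Total penalty: £129,480 + £12,948 = £142,428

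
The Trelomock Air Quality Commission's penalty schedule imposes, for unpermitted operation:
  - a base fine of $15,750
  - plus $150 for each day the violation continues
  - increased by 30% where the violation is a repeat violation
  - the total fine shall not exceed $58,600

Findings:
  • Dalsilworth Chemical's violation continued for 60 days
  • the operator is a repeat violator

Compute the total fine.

Per-day component: 60 × $150 = $9,000
Base plus per-day: $15,750 + $9,000 = $24,750
Enhancement: 30% of $24,750 = $7,425
Enhanced fine: $24,750 + $7,425 = $32,175
Cap at $58,600: $32,175 is within the cap, no reduction.

$32,175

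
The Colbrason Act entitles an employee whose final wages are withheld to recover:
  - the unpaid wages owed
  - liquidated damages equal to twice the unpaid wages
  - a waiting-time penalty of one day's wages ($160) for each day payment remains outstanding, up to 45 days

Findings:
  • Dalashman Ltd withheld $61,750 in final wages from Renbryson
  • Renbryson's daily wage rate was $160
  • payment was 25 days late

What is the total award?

$189,250

Doubled: 2 × $61,750 = $123,500
Penalty days: min(25, 45) = 25
Waiting-time penalty: 25 × $160 = $4,000
Total award: $61,750 + $123,500 + $4,000 = $189,250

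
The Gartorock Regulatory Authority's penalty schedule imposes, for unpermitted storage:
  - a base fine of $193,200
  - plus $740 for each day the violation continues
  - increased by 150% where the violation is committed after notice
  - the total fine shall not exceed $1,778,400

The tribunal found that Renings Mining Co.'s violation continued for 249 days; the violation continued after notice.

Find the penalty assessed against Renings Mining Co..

Per-day component: 249 × $740 = $184,260
Base plus per-day: $193,200 + $184,260 = $377,460
Enhancement: 150% of $377,460 = $566,190
Enhanced fine: $377,460 + $566,190 = $943,650
Cap at $1,778,400: $943,650 is within the cap, no reduction.

Civil penalty: $943,650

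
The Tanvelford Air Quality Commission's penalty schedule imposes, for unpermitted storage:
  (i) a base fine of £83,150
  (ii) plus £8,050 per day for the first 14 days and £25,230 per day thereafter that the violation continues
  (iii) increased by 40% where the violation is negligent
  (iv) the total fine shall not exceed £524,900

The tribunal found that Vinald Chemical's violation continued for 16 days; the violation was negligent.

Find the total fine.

First 14 days: 14 × £8,050 = £112,700
Remaining days: (16 − 14) × £25,230 = £50,460
Per-day component: £112,700 + £50,460 = £163,160
Base plus per-day: £83,150 + £163,160 = £246,310
Enhancement: 40% of £246,310 = £98,524
Enhanced fine: £246,310 + £98,524 = £344,834
Cap at £524,900: £344,834 is within the cap, no reduction.

Civil penalty: £344,834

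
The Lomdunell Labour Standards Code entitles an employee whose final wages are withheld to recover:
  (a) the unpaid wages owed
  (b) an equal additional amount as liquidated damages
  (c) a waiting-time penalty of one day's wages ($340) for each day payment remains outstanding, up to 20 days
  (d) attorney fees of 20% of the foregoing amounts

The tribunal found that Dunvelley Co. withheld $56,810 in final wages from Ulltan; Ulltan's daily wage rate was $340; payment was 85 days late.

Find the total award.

Liquidated damages (equal amount): $56,810
Penalty days: min(85, 20) = 20
Waiting-time penalty: 20 × $340 = $6,800
Subtotal: $56,810 + $56,810 + $6,800 = $120,420
Attorney fees: 20% of $120,420 = $24,084
Total award: $120,420 + $24,084 = $144,504

$144,504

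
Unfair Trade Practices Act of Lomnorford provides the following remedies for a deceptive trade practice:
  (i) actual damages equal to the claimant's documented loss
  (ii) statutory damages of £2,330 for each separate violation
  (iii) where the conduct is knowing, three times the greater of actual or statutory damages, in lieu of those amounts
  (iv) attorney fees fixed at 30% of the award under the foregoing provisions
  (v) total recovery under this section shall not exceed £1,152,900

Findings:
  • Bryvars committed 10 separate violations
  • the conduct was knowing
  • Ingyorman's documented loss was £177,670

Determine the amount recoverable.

£692,913

Statutory damages: 10 × £2,330 = £23,300
Greater of actual damages (£177,670) or statutory damages (£23,300): £177,670
Trebled: 3 × £177,670 = £533,010
Attorney fees: 30% of £533,010 = £159,903
Total before cap: £533,010 + £159,903 = £692,913
Cap at £1,152,900: £692,913 is within the cap, no reduction.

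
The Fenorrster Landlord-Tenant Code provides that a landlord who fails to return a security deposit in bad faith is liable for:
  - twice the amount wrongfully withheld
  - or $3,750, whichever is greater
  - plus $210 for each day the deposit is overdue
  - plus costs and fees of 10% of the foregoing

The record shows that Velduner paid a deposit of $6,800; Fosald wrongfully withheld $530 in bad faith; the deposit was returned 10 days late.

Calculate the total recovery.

Doubled: 2 × $530 = $1,060
Minimum $3,750: $1,060 is below the minimum → $3,750
Late-return penalty: 10 × $210 = $2,100
Damages plus late penalty: $3,750 + $2,100 = $5,850
Costs and fees: 10% of $5,850 = $585
Total recovery: $5,850 + $585 = $6,435

$6,435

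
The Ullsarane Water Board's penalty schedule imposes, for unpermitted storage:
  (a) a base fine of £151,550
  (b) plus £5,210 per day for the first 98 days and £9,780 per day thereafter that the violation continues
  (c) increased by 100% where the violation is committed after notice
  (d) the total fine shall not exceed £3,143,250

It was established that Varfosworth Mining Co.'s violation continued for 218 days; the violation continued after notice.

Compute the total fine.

First 98 days: 98 × £5,210 = £510,580
Remaining days: (218 − 98) × £9,780 = £1,173,600
Per-day component: £510,580 + £1,173,600 = £1,684,180
Base plus per-day: £151,550 + £1,684,180 = £1,835,730
Enhancement: 100% of £1,835,730 = £1,835,730
Enhanced fine: £1,835,730 + £1,835,730 = £3,671,460
Cap at £3,143,250: £3,671,460 exceeds the cap → £3,143,250

£3,143,250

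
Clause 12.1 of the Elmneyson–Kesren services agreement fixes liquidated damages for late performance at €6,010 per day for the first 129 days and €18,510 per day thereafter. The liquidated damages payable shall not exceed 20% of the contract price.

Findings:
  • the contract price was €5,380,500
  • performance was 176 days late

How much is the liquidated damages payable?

€1,076,100

First 129 days: 129 × €6,010 = €775,290
Remaining days: (176 − 129) × €18,510 = €869,970
Accrued per-day damages: €775,290 + €869,970 = €1,645,260
Cap: 20% of €5,380,500 = €1,076,100
Cap at €1,076,100: €1,645,260 exceeds the cap → €1,076,100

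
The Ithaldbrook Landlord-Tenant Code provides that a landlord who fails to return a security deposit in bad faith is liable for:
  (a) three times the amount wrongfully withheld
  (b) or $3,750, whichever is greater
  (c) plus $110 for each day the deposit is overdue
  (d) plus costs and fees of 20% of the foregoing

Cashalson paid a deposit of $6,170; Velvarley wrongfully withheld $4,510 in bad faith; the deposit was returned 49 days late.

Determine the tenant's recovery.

Trebled: 3 × $4,510 = $13,530
Minimum $3,750: $13,530 meets the minimum, no increase.
Late-return penalty: 49 × $110 = $5,390
Damages plus late penalty: $13,530 + $5,390 = $18,920
Costs and fees: 20% of $18,920 = $3,784
Total recovery: $18,920 + $3,784 = $22,704

Recovery: $22,704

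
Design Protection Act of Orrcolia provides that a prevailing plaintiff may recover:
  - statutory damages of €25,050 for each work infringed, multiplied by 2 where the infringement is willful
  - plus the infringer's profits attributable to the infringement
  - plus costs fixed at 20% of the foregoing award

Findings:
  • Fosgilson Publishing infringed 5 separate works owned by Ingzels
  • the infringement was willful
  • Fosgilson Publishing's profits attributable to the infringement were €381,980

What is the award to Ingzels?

Statutory damages: 5 × €25,050 = €125,250
Doubled: 2 × €125,250 = €250,500
Combined award: €250,500 + €381,980 = €632,480
Costs: 20% of €632,480 = €126,496
Award plus costs: €632,480 + €126,496 = €758,976

Award: €758,976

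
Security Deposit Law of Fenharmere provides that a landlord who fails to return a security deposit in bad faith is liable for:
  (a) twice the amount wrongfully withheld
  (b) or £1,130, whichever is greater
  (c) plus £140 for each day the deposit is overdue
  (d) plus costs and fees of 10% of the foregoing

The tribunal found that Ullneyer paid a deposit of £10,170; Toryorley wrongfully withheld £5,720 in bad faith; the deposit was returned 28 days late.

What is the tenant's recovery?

£16,896

Doubled: 2 × £5,720 = £11,440
Minimum £1,130: £11,440 meets the minimum, no increase.
Late-return penalty: 28 × £140 = £3,920
Damages plus late penalty: £11,440 + £3,920 = £15,360
Costs and fees: 10% of £15,360 = £1,536
Total recovery: £15,360 + £1,536 = £16,896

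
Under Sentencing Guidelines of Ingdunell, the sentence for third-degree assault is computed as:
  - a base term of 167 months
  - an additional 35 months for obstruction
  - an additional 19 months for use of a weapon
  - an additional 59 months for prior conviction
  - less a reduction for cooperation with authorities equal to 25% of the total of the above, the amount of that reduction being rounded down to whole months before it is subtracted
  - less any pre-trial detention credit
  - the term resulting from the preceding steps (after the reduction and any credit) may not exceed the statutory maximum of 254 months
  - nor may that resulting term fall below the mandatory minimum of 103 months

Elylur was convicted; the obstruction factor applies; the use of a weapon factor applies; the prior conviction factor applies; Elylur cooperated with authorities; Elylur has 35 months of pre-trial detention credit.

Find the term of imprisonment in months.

Sentence: 175 months

Obstruction enhancement: +35 months
Use of a weapon enhancement: +19 months
Prior conviction enhancement: +59 months
Adjusted term: 167 months + 35 months + 19 months + 59 months = 280 months
Cooperation with authorities reduction: 25% of 280 months = 70 months (rounded down)
After reduction: 280 − 70 = 210 months
Less pre-trial detention credit: 210 months − 35 months = 175 months
Cap at 254 months: 175 months is within the cap, no reduction.
Minimum 103 months: 175 months meets the minimum, no increase.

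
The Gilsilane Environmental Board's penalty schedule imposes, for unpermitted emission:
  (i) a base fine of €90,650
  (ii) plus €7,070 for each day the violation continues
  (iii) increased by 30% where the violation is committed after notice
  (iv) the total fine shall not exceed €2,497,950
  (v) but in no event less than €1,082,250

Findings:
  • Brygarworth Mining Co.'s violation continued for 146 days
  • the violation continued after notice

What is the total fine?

Civil penalty: €1,459,731

Per-day component: 146 × €7,070 = €1,032,220
Base plus per-day: €90,650 + €1,032,220 = €1,122,870
Enhancement: 30% of €1,122,870 = €336,861
Enhanced fine: €1,122,870 + €336,861 = €1,459,731
Cap at €2,497,950: €1,459,731 is within the cap, no reduction.
Minimum €1,082,250: €1,459,731 meets the minimum, no increase.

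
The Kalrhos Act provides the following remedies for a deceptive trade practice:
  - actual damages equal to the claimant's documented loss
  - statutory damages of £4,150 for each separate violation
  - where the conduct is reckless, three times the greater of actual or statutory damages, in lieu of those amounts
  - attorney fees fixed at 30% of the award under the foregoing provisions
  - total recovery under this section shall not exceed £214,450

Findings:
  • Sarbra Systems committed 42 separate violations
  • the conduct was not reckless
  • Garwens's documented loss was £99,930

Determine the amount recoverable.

£214,450

Statutory damages: 42 × £4,150 = £174,300
Conduct not reckless: the in-lieu enhancement does not apply.
Actual plus statutory damages: £99,930 + £174,300 = £274,230
Attorney fees: 30% of £274,230 = £82,269
Total before cap: £274,230 + £82,269 = £356,499
Cap at £214,450: £356,499 exceeds the cap → £214,450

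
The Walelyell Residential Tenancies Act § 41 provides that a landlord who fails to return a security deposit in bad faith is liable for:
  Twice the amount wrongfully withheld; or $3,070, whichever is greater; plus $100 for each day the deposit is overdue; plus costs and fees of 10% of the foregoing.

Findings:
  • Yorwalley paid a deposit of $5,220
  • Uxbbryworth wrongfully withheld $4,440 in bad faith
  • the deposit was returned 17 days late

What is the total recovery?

Doubled: 2 × $4,440 = $8,880
Minimum $3,070: $8,880 meets the minimum, no increase.
Late-return penalty: 17 × $100 = $1,700
Damages plus late penalty: $8,880 + $1,700 = $10,580
Costs and fees: 10% of $10,580 = $1,058
Total recovery: $10,580 + $1,058 = $11,638

Recovery: $11,638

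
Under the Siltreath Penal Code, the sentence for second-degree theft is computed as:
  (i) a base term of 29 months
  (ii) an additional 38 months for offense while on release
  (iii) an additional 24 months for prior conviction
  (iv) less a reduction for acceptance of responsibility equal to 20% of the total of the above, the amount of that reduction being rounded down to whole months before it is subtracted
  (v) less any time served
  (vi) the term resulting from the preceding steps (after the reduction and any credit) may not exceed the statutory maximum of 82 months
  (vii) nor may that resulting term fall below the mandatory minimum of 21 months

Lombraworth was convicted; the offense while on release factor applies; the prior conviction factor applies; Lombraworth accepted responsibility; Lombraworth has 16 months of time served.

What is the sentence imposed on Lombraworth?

57 months

Offense while on release enhancement: +38 months
Prior conviction enhancement: +24 months
Adjusted term: 29 months + 38 months + 24 months = 91 months
Acceptance of responsibility reduction: 20% of 91 months = 18 months (rounded down)
After reduction: 91 − 18 = 73 months
Less time served: 73 months − 16 months = 57 months
Cap at 82 months: 57 months is within the cap, no reduction.
Minimum 21 months: 57 months meets the minimum, no increase.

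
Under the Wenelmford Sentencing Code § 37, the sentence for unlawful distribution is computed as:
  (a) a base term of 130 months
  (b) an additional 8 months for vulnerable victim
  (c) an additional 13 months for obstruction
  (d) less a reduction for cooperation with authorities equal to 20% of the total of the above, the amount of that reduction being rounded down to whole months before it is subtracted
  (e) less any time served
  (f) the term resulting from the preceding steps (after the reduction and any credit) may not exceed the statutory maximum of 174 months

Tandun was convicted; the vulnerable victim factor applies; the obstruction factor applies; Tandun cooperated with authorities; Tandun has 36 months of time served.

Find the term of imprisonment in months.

85 months

Vulnerable victim enhancement: +8 months
Obstruction enhancement: +13 months
Adjusted term: 130 months + 8 months + 13 months = 151 months
Cooperation with authorities reduction: 20% of 151 months = 30 months (rounded down)
After reduction: 151 − 30 = 121 months
Less time served: 121 months − 36 months = 85 months
Cap at 174 months: 85 months is within the cap, no reduction.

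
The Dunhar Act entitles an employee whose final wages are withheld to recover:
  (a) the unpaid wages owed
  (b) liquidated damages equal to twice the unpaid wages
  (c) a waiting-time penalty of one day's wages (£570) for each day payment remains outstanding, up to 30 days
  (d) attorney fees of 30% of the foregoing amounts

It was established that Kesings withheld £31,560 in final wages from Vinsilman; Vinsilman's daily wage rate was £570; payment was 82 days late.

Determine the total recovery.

Doubled: 2 × £31,560 = £63,120
Penalty days: min(82, 30) = 30
Waiting-time penalty: 30 × £570 = £17,100
Subtotal: £31,560 + £63,120 + £17,100 = £111,780
Attorney fees: 30% of £111,780 = £33,534
Total award: £111,780 + £33,534 = £145,314

£145,314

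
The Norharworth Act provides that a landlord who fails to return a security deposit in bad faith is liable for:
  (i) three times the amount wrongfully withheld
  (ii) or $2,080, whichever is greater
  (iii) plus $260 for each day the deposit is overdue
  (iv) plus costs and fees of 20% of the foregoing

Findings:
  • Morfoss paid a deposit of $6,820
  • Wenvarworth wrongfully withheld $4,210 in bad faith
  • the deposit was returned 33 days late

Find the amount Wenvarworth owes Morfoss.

Trebled: 3 × $4,210 = $12,630
Minimum $2,080: $12,630 meets the minimum, no increase.
Late-return penalty: 33 × $260 = $8,580
Damages plus late penalty: $12,630 + $8,580 = $21,210
Costs and fees: 20% of $21,210 = $4,242
Total recovery: $21,210 + $4,242 = $25,452

Recovery: $25,452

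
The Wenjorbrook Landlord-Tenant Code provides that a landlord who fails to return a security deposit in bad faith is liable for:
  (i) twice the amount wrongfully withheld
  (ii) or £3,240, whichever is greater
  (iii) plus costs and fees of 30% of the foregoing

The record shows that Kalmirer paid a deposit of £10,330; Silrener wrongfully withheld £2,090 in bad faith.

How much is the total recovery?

Doubled: 2 × £2,090 = £4,180
Minimum £3,240: £4,180 meets the minimum, no increase.
Costs and fees: 30% of £4,180 = £1,254
Total recovery: £4,180 + £1,254 = £5,434

£5,434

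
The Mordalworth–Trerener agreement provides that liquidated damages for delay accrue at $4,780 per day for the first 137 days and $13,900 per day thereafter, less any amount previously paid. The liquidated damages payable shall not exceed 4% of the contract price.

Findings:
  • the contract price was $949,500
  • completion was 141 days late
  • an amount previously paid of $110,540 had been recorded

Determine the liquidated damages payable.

First 137 days: 137 × $4,780 = $654,860
Remaining days: (141 − 137) × $13,900 = $55,600
Accrued per-day damages: $654,860 + $55,600 = $710,460
Less amount previously paid: $710,460 − $110,540 = $599,920
Cap: 4% of $949,500 = $37,980
Cap at $37,980: $599,920 exceeds the cap → $37,980

$37,980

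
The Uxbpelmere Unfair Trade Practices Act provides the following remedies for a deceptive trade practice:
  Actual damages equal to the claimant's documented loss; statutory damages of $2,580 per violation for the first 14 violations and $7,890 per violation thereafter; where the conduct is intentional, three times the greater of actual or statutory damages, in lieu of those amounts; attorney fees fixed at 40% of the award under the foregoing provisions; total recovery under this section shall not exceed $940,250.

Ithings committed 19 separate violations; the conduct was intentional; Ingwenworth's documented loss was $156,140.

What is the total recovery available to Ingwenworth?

$655,788

First 14 violations: 14 × $2,580 = $36,120
Remaining violations: (19 − 14) × $7,890 = $39,450
Statutory damages: $36,120 + $39,450 = $75,570
Greater of actual damages ($156,140) or statutory damages ($75,570): $156,140
Trebled: 3 × $156,140 = $468,420
Attorney fees: 40% of $468,420 = $187,368
Total before cap: $468,420 + $187,368 = $655,788
Cap at $940,250: $655,788 is within the cap, no reduction.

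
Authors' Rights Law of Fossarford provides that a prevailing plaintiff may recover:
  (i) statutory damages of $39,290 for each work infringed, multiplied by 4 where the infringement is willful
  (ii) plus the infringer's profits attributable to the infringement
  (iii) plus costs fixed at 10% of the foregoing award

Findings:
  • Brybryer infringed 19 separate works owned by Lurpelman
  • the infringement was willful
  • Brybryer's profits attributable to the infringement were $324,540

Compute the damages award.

Statutory damages: 19 × $39,290 = $746,510
Multiplied by 4: 4 × $746,510 = $2,986,040
Combined award: $2,986,040 + $324,540 = $3,310,580
Costs: 10% of $3,310,580 = $331,058
Award plus costs: $3,310,580 + $331,058 = $3,641,638

$3,641,638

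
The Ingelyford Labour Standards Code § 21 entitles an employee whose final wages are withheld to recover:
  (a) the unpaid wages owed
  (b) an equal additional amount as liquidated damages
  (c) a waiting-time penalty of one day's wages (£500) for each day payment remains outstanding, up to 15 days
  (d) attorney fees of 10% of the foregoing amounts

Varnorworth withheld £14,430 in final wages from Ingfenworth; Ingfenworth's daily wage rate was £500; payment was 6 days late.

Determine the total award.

£35,046

Liquidated damages (equal amount): £14,430
Penalty days: min(6, 15) = 6
Waiting-time penalty: 6 × £500 = £3,000
Subtotal: £14,430 + £14,430 + £3,000 = £31,860
Attorney fees: 10% of £31,860 = £3,186
Total award: £31,860 + £3,186 = £35,046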